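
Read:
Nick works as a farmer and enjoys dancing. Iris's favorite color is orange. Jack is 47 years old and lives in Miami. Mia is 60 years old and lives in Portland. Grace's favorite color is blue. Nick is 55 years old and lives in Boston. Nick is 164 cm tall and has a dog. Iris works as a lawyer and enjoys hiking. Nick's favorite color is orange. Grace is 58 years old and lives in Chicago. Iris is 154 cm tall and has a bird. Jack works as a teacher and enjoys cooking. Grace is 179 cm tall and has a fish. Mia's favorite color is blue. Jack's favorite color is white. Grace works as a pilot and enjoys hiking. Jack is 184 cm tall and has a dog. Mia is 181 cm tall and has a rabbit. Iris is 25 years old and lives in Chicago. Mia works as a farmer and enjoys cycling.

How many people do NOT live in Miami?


Not in Miami: 4

4


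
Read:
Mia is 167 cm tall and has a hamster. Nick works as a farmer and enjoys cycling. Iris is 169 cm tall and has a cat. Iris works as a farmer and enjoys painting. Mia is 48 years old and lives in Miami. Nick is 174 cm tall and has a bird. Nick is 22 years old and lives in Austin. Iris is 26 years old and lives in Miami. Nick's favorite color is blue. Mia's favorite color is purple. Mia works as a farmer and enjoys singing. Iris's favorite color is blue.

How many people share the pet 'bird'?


Count: 1

1


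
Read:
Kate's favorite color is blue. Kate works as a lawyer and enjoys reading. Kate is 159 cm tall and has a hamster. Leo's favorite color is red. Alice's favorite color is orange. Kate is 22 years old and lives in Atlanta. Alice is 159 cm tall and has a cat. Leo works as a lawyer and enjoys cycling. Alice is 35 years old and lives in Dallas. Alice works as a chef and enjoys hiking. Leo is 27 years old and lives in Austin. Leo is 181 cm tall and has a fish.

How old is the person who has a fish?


Person with fish is Leo, age 27

27


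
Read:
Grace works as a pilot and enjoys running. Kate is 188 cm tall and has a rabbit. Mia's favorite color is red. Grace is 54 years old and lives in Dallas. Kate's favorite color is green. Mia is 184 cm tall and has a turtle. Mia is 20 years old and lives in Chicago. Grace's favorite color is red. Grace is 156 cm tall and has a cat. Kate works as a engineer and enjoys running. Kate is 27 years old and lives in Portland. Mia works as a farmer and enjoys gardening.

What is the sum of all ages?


20+27+54 = 101

101


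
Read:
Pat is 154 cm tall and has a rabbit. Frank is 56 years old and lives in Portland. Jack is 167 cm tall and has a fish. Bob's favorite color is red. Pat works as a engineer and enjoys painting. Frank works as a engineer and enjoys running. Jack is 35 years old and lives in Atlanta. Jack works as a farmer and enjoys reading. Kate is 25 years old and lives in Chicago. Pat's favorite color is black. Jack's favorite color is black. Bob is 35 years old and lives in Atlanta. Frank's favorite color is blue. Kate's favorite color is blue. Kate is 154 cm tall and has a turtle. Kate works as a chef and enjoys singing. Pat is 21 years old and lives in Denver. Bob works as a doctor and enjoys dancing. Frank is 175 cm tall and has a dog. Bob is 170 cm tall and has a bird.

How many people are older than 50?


Filter: 1

1


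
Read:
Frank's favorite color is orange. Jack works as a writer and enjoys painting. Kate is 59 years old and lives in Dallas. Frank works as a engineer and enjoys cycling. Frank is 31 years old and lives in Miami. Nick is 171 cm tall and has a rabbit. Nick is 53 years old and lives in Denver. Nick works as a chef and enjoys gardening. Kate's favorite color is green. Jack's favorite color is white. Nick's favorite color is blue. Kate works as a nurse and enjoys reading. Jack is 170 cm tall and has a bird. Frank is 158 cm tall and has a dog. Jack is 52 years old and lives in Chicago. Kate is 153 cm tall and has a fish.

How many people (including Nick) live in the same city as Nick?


Nick lives in Denver. Count = 1

1


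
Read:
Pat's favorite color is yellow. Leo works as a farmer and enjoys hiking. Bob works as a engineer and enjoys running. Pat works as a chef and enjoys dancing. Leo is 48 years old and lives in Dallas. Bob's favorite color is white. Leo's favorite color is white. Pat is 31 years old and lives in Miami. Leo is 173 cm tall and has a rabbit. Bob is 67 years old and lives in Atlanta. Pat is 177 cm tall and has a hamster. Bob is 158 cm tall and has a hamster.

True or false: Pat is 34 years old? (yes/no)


Pat is actually 31. no

no


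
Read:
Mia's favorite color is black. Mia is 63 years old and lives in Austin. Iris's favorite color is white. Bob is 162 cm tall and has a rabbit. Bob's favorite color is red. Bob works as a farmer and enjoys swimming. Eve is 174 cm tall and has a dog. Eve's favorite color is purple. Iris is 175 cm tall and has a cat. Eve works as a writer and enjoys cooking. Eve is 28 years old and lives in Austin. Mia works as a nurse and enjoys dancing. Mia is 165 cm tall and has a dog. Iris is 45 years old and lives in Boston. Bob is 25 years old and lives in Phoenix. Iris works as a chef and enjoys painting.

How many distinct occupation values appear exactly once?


Unique occupation values: 4

4


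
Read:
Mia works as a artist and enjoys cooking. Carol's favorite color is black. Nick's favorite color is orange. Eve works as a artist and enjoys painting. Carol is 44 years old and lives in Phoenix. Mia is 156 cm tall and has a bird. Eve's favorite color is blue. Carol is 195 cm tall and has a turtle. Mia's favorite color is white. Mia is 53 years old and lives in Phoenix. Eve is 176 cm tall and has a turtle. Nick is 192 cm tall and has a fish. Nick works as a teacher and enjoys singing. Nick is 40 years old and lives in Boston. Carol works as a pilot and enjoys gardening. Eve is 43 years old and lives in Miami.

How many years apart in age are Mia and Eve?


53 vs 43, diff = 10

10


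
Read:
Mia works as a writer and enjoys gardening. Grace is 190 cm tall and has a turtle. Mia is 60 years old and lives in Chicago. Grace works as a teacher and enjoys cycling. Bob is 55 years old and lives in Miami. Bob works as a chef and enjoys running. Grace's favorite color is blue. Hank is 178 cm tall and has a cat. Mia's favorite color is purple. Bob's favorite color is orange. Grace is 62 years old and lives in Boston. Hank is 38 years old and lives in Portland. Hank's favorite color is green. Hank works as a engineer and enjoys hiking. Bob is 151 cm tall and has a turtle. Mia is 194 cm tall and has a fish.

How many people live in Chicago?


Count in Chicago: 1

1


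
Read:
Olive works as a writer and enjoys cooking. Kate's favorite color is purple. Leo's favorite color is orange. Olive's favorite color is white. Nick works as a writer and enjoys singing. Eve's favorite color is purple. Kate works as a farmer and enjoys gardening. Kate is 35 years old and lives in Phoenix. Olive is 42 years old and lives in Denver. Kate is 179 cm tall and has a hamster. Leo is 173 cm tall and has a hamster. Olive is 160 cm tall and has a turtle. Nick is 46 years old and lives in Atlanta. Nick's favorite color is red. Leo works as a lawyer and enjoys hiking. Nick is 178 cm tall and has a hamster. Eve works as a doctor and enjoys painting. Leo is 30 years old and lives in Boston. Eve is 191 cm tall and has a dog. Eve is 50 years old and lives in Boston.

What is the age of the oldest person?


Oldest: Eve at 50

50


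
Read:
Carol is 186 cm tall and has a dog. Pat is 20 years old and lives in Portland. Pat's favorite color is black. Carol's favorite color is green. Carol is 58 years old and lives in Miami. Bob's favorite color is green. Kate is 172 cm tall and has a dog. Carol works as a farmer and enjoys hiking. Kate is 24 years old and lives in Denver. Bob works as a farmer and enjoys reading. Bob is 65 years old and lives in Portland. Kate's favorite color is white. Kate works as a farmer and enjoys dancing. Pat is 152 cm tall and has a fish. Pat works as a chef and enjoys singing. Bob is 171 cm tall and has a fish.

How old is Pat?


Pat is 20 years old

20


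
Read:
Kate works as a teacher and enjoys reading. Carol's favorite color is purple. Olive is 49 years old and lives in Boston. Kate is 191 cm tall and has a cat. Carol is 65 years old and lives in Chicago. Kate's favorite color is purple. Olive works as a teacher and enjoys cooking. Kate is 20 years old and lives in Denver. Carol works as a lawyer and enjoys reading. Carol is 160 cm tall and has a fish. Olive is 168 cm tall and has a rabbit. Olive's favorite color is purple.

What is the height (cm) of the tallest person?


Tallest: Kate at 191 cm

191


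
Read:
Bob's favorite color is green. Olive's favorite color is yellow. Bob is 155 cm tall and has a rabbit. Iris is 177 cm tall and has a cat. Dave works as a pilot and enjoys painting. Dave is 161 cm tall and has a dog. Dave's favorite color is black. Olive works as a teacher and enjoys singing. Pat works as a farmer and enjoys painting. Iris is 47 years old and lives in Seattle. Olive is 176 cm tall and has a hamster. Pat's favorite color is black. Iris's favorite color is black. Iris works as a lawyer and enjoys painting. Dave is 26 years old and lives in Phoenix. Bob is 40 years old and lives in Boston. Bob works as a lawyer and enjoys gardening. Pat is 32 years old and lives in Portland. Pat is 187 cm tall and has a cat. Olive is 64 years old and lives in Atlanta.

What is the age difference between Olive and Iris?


|64 - 47| = 17

17


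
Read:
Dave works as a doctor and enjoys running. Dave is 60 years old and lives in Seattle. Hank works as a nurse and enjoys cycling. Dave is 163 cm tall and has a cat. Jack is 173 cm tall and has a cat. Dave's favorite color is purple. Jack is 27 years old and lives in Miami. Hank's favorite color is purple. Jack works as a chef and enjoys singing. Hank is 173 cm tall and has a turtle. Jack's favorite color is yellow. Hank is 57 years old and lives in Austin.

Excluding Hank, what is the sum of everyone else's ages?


Sum (excluding Hank): 87

87


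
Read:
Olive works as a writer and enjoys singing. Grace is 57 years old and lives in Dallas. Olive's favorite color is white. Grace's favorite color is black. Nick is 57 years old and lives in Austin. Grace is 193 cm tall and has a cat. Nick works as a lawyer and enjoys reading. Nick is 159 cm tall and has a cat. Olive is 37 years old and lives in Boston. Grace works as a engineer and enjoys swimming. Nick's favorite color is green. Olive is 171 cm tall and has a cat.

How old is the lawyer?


The lawyer is Nick, age 57

57


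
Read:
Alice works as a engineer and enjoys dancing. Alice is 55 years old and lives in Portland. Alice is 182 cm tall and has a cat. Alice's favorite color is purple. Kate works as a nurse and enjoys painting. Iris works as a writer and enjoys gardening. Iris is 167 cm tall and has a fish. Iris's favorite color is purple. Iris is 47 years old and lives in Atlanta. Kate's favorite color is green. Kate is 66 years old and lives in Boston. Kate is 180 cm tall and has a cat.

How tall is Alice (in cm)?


Alice is 182 cm tall

182


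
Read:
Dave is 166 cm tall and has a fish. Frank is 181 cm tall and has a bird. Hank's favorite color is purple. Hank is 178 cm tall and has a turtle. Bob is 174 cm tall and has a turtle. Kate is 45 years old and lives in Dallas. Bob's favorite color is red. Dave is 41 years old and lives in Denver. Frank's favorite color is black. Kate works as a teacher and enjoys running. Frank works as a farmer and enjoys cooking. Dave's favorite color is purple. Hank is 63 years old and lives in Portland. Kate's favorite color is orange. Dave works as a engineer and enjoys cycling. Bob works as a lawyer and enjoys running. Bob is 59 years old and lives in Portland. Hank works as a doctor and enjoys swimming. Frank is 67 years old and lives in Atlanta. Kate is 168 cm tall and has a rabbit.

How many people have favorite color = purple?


Count: 2

2


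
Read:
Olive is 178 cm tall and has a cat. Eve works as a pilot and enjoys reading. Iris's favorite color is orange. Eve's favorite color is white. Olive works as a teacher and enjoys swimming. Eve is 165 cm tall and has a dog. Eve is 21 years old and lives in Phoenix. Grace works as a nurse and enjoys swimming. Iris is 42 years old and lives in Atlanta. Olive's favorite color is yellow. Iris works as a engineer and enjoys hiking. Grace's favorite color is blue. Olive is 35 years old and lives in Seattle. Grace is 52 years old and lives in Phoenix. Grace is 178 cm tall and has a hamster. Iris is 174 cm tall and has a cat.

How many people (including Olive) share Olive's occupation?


Olive is a teacher. Count = 1

1


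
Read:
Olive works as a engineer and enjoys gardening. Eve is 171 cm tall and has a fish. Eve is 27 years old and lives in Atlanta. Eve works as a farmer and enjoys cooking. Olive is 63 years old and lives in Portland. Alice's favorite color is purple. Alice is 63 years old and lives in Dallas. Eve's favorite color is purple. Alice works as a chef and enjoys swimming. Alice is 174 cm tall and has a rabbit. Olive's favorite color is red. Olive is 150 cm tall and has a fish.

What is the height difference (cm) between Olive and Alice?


|150 - 174| = 24

24


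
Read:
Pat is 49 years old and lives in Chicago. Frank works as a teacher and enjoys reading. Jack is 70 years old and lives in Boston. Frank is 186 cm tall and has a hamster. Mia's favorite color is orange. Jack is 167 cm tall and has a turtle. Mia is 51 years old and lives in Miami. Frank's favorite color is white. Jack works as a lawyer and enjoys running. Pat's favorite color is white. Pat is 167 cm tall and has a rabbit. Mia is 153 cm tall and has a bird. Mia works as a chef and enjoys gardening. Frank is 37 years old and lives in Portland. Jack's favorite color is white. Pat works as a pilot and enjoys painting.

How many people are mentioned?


People: Frank, Jack, Pat, Mia. Count = 4

4


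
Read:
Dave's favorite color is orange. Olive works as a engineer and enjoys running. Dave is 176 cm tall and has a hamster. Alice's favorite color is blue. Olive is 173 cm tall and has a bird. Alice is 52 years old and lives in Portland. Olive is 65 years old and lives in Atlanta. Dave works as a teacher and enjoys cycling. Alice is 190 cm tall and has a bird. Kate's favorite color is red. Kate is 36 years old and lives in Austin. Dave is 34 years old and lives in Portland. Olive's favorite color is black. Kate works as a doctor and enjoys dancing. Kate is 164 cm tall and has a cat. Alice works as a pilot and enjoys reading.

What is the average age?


Sum=187, n=4, avg=46.75

46.75


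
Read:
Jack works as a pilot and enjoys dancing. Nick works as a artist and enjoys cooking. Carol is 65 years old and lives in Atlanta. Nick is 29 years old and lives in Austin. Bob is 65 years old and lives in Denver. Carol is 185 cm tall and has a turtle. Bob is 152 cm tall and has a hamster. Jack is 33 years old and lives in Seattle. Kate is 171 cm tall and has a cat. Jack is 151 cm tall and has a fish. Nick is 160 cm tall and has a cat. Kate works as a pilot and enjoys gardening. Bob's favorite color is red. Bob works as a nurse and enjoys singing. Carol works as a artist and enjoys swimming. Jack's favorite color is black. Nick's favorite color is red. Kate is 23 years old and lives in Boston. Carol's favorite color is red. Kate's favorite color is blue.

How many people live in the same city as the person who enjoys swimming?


Person with hobby swimming is Carol, city Atlanta. Count = 1

1


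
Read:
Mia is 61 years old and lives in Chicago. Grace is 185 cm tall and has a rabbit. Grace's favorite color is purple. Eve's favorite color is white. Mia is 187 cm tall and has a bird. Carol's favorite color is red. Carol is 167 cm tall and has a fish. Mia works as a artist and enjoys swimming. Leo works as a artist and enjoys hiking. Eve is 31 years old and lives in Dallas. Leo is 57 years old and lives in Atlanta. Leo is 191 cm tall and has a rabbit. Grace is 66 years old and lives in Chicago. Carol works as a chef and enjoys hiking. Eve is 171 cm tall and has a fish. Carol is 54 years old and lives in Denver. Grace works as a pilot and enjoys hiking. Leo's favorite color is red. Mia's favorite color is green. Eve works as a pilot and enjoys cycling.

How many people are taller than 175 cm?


Taller than 175: 3

3


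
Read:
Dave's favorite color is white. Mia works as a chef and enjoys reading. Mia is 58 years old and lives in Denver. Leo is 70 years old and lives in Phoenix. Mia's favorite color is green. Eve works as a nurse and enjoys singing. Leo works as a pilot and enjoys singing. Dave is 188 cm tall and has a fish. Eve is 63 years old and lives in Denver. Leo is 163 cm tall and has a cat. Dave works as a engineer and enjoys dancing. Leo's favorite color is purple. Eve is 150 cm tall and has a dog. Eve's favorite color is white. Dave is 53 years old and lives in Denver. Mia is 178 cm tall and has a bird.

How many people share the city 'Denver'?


Count: 3

3


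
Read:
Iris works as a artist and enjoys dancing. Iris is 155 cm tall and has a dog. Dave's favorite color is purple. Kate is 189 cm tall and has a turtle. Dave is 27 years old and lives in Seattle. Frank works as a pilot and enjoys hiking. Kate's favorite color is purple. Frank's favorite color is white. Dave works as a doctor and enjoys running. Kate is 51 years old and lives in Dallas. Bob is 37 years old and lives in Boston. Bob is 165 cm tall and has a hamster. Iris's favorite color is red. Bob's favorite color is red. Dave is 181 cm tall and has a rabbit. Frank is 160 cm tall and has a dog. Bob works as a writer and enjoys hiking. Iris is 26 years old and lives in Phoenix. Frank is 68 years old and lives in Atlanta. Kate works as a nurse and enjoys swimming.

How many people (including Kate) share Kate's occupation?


Kate is a nurse. Count = 1

1


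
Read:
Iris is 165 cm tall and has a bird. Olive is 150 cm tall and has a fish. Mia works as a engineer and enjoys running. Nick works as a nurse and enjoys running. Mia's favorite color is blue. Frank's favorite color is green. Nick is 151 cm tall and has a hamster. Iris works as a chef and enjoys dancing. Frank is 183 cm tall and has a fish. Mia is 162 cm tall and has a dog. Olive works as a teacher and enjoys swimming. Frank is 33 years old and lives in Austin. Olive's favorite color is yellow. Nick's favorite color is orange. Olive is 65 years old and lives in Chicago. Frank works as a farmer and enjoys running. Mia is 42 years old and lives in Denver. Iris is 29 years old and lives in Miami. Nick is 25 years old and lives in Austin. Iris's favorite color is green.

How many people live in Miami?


Count in Miami: 1

1


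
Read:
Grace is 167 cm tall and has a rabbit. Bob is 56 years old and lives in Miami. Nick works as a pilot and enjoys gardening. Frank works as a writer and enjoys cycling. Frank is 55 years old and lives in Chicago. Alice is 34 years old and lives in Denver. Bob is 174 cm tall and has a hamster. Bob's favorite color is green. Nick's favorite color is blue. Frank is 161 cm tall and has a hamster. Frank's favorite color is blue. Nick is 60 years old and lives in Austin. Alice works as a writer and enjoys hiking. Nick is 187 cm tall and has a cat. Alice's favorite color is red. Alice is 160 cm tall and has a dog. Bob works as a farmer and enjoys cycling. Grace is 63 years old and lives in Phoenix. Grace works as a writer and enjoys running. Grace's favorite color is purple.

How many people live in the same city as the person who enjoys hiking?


Person with hobby hiking is Alice, city Denver. Count = 1

1


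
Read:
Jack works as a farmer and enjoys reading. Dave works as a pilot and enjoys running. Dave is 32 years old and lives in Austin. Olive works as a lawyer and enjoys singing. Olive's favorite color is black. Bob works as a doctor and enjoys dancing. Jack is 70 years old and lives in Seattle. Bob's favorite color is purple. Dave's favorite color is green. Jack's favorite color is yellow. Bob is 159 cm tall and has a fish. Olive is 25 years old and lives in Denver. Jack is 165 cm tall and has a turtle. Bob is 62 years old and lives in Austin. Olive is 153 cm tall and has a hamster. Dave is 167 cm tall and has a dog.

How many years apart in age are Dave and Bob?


32 vs 62, diff = 30

30


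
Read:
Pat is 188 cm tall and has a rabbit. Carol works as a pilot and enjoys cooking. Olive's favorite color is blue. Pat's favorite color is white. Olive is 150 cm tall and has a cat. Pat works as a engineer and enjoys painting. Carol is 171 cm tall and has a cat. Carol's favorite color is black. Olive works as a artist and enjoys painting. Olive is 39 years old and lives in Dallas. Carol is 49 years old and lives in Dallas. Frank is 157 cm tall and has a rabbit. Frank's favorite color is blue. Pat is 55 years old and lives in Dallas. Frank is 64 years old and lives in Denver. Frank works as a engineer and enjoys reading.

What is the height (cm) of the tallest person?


Tallest: Pat at 188 cm

188


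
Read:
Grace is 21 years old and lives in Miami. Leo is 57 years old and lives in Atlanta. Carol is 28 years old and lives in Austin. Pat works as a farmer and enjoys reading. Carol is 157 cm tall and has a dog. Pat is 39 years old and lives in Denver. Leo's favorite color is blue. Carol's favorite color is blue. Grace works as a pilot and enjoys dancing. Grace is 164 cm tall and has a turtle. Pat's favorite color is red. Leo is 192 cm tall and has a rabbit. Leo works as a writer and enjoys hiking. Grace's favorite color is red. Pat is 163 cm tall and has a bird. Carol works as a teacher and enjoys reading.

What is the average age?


Sum=145, n=4, avg=36.25

36.25


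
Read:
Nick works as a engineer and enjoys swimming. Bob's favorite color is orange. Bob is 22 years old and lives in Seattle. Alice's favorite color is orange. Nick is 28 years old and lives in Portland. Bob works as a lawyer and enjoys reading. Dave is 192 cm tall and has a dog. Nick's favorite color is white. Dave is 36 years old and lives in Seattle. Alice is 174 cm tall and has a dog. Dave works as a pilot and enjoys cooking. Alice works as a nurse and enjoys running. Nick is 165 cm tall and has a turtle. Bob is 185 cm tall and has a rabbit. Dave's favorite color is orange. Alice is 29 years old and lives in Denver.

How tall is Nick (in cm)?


Nick is 165 cm tall

165


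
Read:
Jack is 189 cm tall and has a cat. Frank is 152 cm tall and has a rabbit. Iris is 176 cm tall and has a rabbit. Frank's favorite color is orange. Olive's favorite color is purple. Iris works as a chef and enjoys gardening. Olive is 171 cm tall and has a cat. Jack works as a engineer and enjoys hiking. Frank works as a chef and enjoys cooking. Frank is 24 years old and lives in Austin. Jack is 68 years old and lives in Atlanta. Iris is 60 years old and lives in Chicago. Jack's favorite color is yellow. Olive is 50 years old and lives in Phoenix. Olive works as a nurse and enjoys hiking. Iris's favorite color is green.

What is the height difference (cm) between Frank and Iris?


|152 - 176| = 24

24


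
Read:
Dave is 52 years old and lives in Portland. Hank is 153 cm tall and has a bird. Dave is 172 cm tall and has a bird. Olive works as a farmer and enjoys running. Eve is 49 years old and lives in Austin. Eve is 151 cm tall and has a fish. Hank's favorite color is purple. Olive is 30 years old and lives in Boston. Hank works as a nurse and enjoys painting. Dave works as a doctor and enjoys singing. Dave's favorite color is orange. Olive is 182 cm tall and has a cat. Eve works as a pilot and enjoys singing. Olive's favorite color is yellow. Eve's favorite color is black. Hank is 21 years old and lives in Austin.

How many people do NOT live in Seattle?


Not in Seattle: 4

4


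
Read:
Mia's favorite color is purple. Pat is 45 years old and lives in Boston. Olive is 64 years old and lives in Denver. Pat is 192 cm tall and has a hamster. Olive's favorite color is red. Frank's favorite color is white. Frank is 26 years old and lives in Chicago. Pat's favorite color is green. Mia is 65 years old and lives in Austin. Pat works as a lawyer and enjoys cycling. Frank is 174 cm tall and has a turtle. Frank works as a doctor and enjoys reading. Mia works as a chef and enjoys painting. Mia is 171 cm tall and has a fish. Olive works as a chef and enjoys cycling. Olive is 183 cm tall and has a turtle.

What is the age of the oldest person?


Oldest: Mia at 65

65


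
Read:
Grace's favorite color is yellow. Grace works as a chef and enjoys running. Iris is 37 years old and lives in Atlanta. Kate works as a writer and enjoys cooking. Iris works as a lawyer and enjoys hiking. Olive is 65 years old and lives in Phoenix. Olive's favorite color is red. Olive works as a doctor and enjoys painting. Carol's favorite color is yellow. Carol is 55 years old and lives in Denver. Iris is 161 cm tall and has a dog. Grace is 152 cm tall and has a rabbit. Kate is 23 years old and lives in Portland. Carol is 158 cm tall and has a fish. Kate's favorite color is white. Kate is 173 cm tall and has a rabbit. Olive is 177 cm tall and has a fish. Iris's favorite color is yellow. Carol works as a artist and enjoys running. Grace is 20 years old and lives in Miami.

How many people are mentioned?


People: Iris, Grace, Kate, Carol, Olive. Count = 5

5


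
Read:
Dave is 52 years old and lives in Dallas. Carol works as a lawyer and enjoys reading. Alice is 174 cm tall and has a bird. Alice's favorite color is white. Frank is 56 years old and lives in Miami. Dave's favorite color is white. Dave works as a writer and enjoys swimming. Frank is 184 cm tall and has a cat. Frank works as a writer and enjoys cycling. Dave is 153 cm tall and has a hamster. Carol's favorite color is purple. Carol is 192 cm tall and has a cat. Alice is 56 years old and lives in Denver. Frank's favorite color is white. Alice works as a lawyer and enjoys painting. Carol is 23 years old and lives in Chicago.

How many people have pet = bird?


Count: 1

1


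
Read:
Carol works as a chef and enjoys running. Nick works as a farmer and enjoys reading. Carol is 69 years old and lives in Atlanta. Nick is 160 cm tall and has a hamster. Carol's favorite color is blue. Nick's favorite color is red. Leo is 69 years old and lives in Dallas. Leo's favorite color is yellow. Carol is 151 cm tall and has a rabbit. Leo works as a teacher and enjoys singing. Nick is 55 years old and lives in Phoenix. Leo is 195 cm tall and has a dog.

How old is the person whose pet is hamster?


Person with pet=hamster is Nick, age 55

55


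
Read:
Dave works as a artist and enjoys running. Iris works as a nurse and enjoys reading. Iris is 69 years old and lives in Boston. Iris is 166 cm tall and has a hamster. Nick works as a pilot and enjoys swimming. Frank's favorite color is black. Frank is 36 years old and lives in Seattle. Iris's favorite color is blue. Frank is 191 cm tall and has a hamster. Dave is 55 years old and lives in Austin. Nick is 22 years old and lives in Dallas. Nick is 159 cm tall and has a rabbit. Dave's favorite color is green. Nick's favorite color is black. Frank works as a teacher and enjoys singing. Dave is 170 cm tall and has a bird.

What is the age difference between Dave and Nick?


|55 - 22| = 33

33


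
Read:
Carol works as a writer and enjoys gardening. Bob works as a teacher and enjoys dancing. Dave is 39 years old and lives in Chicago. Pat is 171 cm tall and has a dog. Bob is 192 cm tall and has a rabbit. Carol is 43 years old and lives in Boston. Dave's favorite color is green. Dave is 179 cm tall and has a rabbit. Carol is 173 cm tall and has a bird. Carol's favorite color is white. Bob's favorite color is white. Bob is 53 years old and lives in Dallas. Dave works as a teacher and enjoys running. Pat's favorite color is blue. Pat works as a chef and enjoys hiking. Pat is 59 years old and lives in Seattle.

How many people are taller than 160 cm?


Taller than 160: 4

4


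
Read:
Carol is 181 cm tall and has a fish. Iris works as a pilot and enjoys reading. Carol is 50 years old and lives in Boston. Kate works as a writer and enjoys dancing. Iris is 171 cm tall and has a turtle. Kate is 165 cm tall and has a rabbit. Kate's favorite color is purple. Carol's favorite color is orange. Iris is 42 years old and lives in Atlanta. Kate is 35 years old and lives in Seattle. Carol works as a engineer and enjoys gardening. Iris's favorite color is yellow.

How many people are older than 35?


Filter: 2

2


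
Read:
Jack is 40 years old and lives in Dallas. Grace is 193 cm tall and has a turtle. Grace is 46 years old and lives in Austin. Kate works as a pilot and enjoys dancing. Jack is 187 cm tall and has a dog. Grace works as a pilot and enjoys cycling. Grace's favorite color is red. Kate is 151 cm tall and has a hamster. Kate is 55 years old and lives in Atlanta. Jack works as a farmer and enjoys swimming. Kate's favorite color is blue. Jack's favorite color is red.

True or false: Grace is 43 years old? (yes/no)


Grace is actually 46. no

no


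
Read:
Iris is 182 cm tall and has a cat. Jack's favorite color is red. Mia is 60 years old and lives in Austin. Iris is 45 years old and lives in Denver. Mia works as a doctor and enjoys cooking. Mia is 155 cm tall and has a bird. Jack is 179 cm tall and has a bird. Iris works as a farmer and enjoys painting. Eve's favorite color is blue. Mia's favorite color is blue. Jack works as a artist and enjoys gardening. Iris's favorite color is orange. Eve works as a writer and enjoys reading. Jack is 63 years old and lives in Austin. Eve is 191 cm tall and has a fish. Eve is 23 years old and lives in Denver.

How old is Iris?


Iris is 45 years old

45


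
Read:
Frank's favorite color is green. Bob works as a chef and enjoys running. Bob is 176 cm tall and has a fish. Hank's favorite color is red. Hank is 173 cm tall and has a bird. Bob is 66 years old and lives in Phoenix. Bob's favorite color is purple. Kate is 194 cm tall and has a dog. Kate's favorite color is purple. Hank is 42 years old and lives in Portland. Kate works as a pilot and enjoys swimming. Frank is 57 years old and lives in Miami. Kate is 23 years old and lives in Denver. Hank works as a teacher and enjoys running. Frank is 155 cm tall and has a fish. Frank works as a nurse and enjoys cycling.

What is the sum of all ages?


42+23+66+57 = 188

188


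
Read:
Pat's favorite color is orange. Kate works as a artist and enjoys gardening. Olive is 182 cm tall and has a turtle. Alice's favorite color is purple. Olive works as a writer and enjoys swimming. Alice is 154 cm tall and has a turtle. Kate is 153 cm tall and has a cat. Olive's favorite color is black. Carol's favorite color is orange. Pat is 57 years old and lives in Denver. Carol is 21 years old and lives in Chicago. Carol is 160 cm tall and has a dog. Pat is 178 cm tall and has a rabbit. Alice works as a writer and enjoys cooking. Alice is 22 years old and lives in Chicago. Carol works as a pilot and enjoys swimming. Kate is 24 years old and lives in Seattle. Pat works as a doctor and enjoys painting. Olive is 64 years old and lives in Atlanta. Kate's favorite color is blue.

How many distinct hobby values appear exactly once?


Unique hobby values: 3

3


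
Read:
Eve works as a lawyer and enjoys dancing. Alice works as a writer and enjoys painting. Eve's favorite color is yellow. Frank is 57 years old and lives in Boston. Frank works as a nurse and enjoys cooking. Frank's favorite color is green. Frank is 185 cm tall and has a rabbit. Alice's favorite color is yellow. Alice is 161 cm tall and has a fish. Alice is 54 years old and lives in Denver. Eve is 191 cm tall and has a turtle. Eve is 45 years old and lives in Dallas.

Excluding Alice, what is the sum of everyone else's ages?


Sum (excluding Alice): 102

102


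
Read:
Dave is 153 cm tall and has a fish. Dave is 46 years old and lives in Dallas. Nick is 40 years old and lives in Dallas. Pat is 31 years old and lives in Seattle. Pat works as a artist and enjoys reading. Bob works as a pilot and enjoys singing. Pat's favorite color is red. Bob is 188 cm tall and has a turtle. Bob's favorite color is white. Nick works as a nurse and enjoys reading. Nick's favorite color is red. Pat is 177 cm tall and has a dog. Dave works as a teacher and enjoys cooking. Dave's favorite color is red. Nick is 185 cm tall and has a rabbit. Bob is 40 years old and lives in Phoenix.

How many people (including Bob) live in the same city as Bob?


Bob lives in Phoenix. Count = 1

1


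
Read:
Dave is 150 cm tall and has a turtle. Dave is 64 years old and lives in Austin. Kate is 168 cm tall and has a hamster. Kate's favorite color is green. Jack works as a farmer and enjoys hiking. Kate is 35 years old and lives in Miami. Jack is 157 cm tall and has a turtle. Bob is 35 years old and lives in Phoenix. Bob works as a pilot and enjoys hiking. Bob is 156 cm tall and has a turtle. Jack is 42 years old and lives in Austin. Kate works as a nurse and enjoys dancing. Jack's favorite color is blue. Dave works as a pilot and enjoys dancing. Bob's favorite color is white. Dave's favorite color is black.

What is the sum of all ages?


42+64+35+35 = 176

176


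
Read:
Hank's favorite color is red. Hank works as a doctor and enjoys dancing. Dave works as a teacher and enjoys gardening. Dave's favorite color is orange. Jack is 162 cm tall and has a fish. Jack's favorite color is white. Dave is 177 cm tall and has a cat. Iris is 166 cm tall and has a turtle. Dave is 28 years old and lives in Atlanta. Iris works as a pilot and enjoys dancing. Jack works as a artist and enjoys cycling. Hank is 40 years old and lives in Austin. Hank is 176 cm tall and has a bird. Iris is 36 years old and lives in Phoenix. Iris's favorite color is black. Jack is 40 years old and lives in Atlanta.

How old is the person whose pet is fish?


Person with pet=fish is Jack, age 40

40


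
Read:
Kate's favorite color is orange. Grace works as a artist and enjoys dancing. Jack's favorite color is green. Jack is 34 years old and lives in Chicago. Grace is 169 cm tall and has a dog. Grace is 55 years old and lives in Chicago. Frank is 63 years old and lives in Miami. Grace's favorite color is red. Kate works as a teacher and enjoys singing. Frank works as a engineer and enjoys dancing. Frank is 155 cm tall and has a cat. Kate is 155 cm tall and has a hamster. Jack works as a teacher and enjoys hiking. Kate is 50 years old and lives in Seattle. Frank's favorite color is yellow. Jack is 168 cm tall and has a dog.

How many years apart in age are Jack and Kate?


34 vs 50, diff = 16

16


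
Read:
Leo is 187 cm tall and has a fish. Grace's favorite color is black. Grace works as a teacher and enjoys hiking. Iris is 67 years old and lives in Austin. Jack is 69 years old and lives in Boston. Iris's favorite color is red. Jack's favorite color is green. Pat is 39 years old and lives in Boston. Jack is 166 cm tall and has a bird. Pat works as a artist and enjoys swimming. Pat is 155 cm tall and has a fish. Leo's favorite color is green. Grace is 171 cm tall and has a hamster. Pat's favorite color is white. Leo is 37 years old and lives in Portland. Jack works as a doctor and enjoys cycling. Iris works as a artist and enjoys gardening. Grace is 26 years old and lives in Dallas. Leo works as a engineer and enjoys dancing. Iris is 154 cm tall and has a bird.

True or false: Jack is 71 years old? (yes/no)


Jack is actually 69. no

no


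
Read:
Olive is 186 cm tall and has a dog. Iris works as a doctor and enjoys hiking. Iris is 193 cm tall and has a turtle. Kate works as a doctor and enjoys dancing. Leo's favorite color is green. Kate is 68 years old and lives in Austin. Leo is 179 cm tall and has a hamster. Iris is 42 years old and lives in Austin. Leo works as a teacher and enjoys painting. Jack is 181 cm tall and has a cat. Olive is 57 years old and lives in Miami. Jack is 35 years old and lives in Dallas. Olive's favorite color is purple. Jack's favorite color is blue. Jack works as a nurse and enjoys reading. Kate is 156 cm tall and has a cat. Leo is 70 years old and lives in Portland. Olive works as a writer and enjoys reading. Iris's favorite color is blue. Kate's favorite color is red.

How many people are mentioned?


People: Olive, Iris, Kate, Leo, Jack. Count = 5

5


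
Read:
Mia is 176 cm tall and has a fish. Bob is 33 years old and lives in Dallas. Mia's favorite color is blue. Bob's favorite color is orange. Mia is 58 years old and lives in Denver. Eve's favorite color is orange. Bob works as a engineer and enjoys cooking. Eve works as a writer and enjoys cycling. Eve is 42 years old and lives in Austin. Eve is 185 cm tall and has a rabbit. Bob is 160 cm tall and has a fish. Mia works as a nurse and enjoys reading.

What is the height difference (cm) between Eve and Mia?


|185 - 176| = 9

9


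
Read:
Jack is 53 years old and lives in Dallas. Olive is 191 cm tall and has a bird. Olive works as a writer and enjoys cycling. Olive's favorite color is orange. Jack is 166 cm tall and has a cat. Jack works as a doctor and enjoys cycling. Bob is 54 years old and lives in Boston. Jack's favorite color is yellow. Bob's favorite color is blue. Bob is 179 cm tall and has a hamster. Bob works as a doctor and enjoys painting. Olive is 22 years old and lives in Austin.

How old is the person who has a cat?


Person with cat is Jack, age 53

53


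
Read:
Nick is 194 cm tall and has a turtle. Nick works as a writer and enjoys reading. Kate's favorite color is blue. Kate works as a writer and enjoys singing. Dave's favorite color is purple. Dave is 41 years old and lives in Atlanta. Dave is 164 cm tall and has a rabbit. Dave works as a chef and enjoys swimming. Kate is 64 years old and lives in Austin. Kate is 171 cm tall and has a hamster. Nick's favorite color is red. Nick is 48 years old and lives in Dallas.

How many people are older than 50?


Filter: 1

1


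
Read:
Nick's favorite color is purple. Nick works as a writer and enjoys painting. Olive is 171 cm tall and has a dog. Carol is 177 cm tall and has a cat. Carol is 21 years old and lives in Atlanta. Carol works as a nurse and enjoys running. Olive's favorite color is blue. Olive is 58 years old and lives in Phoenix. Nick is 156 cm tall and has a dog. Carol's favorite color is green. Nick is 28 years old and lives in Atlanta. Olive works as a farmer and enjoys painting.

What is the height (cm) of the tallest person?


Tallest: Carol at 177 cm

177


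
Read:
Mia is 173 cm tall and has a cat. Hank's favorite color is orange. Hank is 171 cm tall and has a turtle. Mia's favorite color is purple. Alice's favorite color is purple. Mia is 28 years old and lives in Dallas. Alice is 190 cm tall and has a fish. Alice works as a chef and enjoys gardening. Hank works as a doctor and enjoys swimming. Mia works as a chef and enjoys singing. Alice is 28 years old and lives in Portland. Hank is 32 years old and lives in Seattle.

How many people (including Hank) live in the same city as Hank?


Hank lives in Seattle. Count = 1

1


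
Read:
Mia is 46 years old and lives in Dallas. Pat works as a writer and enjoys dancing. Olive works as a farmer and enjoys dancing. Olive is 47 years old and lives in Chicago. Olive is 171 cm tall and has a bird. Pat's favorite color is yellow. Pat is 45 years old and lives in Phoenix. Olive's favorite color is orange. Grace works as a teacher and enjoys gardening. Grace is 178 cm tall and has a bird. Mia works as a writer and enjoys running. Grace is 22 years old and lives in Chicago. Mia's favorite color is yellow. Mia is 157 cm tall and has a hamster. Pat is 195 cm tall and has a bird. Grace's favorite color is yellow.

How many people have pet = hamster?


Count: 1

1


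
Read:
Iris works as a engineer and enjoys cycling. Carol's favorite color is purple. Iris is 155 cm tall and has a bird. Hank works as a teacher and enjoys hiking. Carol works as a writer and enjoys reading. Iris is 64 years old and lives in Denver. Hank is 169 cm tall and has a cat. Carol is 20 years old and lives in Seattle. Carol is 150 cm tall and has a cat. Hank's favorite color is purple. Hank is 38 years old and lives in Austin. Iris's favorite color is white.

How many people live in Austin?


Count in Austin: 1

1
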